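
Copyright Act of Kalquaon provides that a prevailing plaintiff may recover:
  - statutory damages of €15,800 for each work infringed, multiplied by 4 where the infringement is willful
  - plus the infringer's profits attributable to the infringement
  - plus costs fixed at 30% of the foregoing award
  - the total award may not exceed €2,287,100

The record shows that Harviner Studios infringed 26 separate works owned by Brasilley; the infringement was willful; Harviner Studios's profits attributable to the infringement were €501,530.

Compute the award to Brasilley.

Statutory damages: 26 × €15,800 = €410,800
Multiplied by 4: 4 × €410,800 = €1,643,200
Combined award: €1,643,200 + €501,530 = €2,144,730
Costs: 30% of €2,144,730 = €643,419
Award plus costs: €2,144,730 + €643,419 = €2,788,149
Cap at €2,287,100: €2,788,149 exceeds the cap → €2,287,100

€2,287,100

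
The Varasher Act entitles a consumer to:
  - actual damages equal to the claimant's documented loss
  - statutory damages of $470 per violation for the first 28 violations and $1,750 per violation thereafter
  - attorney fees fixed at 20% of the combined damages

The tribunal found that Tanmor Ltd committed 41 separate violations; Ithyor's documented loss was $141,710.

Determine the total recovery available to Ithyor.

$213,144

First 28 violations: 28 × $470 = $13,160
Remaining violations: (41 − 28) × $1,750 = $22,750
Statutory damages: $13,160 + $22,750 = $35,910
Combined damages: $141,710 + $35,910 = $177,620
Attorney fees: 20% of $177,620 = $35,524
Total recovery: $177,620 + $35,524 = $213,144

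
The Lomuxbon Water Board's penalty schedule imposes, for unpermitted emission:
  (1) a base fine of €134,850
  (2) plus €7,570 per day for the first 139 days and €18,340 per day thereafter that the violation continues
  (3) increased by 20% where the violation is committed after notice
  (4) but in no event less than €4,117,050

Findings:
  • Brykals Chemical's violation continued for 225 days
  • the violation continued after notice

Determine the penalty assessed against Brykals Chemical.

€4,117,050

First 139 days: 139 × €7,570 = €1,052,230
Remaining days: (225 − 139) × €18,340 = €1,577,240
Per-day component: €1,052,230 + €1,577,240 = €2,629,470
Base plus per-day: €134,850 + €2,629,470 = €2,764,320
Enhancement: 20% of €2,764,320 = €552,864
Enhanced fine: €2,764,320 + €552,864 = €3,317,184
Minimum €4,117,050: €3,317,184 is below the minimum → €4,117,050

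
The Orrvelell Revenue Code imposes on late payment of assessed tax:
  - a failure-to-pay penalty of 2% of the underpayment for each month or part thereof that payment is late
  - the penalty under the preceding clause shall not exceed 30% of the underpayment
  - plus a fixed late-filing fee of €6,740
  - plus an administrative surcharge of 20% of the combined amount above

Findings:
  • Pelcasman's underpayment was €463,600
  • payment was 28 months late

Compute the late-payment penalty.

€174,984

Accrued rate: 2% × 28 = 56%, capped at 30% → 30%
Failure-to-pay penalty: 30% of €463,600 = €139,080
Penalty before surcharge: €139,080 + €6,740 = €145,820
Administrative surcharge: 20% of €145,820 = €29,164
Total penalty: €145,820 + €29,164 = €174,984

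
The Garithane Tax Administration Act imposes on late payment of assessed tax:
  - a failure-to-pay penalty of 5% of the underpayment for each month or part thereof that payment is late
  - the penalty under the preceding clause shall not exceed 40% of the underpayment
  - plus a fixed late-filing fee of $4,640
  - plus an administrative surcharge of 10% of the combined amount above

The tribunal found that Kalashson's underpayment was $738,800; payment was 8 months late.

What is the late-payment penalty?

$330,176

Accrued rate: 5% × 8 = 40%, capped at 40% → 40%
Failure-to-pay penalty: 40% of $738,800 = $295,520
Penalty before surcharge: $295,520 + $4,640 = $300,160
Administrative surcharge: 10% of $300,160 = $30,016
Total penalty: $300,160 + $30,016 = $330,176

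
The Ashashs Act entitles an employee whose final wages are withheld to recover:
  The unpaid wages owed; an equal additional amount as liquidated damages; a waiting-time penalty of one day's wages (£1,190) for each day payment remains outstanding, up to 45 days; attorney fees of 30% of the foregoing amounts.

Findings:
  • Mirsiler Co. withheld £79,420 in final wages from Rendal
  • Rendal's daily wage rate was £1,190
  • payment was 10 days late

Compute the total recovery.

£221,962

Liquidated damages (equal amount): £79,420
Penalty days: min(10, 45) = 10
Waiting-time penalty: 10 × £1,190 = £11,900
Subtotal: £79,420 + £79,420 + £11,900 = £170,740
Attorney fees: 30% of £170,740 = £51,222
Total award: £170,740 + £51,222 = £221,962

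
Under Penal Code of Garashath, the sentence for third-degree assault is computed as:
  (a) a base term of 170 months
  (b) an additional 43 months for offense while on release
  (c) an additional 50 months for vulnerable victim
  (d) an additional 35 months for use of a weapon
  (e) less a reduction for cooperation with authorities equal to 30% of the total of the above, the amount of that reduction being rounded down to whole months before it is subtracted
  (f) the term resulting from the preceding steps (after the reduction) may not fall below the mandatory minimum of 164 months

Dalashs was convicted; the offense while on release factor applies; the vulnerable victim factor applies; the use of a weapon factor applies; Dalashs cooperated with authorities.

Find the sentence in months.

Offense while on release enhancement: +43 months
Vulnerable victim enhancement: +50 months
Use of a weapon enhancement: +35 months
Adjusted term: 170 months + 43 months + 50 months + 35 months = 298 months
Cooperation with authorities reduction: 30% of 298 months = 89 months (rounded down)
After reduction: 298 − 89 = 209 months
Minimum 164 months: 209 months meets the minimum, no increase.

Sentence: 209 months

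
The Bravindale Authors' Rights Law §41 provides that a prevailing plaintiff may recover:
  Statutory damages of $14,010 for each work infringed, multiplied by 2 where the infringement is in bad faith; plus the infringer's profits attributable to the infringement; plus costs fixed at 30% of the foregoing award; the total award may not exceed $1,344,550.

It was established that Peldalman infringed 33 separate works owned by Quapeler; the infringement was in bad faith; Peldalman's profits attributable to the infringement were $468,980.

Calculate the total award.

Statutory damages: 33 × $14,010 = $462,330
Doubled: 2 × $462,330 = $924,660
Combined award: $924,660 + $468,980 = $1,393,640
Costs: 30% of $1,393,640 = $418,092
Award plus costs: $1,393,640 + $418,092 = $1,811,732
Cap at $1,344,550: $1,811,732 exceeds the cap → $1,344,550

$1,344,550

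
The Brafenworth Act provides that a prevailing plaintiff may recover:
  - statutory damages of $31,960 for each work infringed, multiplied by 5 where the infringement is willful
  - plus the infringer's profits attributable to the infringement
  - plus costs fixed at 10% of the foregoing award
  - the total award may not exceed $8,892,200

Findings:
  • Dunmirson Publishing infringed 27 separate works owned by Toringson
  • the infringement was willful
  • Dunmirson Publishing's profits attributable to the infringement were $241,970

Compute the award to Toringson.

Statutory damages: 27 × $31,960 = $862,920
Multiplied by 5: 5 × $862,920 = $4,314,600
Combined award: $4,314,600 + $241,970 = $4,556,570
Costs: 10% of $4,556,570 = $455,657
Award plus costs: $4,556,570 + $455,657 = $5,012,227
Cap at $8,892,200: $5,012,227 is within the cap, no reduction.

Award: $5,012,227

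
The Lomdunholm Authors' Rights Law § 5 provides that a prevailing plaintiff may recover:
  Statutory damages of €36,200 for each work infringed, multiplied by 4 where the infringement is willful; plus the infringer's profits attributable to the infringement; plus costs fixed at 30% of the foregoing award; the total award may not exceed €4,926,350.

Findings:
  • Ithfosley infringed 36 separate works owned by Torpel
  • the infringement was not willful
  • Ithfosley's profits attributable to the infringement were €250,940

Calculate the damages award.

Statutory damages: 36 × €36,200 = €1,303,200
Infringement not willful: no ×4 enhancement.
Combined award: €1,303,200 + €250,940 = €1,554,140
Costs: 30% of €1,554,140 = €466,242
Award plus costs: €1,554,140 + €466,242 = €2,020,382
Cap at €4,926,350: €2,020,382 is within the cap, no reduction.

Award: €2,020,382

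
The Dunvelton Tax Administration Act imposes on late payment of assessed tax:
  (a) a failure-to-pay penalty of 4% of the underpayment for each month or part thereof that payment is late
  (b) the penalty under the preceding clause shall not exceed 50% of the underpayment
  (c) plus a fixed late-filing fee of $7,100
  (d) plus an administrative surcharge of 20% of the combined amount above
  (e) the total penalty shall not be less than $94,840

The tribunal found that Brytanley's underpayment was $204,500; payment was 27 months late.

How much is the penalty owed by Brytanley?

Accrued rate: 4% × 27 = 108%, capped at 50% → 50%
Failure-to-pay penalty: 50% of $204,500 = $102,250
Penalty before surcharge: $102,250 + $7,100 = $109,350
Administrative surcharge: 20% of $109,350 = $21,870
Total penalty: $109,350 + $21,870 = $131,220
Minimum $94,840: $131,220 meets the minimum, no increase.

$131,220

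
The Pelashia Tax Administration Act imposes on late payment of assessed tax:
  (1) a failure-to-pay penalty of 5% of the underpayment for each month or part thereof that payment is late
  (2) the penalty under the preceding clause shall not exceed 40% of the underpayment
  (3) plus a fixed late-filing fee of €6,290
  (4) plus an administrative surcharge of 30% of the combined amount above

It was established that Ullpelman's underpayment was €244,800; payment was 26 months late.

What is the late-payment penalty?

Accrued rate: 5% × 26 = 130%, capped at 40% → 40%
Failure-to-pay penalty: 40% of €244,800 = €97,920
Penalty before surcharge: €97,920 + €6,290 = €104,210
Administrative surcharge: 30% of €104,210 = €31,263
Total penalty: €104,210 + €31,263 = €135,473

€135,473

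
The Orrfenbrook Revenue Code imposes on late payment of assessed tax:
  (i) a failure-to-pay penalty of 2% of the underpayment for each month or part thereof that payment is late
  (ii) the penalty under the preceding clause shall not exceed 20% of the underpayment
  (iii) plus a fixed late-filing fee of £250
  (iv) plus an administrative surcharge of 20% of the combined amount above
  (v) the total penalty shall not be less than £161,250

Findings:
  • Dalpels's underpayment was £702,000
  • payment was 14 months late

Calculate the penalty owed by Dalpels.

£168,780

Accrued rate: 2% × 14 = 28%, capped at 20% → 20%
Failure-to-pay penalty: 20% of £702,000 = £140,400
Penalty before surcharge: £140,400 + £250 = £140,650
Administrative surcharge: 20% of £140,650 = £28,130
Total penalty: £140,650 + £28,130 = £168,780
Minimum £161,250: £168,780 meets the minimum, no increase.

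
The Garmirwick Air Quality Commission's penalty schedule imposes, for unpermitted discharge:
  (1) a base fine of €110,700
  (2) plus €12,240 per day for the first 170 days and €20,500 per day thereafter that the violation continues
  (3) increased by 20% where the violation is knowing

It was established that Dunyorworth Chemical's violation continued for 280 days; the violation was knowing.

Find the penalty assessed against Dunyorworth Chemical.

First 170 days: 170 × €12,240 = €2,080,800
Remaining days: (280 − 170) × €20,500 = €2,255,000
Per-day component: €2,080,800 + €2,255,000 = €4,335,800
Base plus per-day: €110,700 + €4,335,800 = €4,446,500
Enhancement: 20% of €4,446,500 = €889,300
Enhanced fine: €4,446,500 + €889,300 = €5,335,800

€5,335,800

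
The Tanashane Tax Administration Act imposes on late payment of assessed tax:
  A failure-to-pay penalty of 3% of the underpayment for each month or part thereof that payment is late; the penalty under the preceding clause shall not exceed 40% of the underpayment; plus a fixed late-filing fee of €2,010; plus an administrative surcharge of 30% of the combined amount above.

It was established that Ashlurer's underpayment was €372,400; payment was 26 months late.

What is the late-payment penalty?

€196,261

Accrued rate: 3% × 26 = 78%, capped at 40% → 40%
Failure-to-pay penalty: 40% of €372,400 = €148,960
Penalty before surcharge: €148,960 + €2,010 = €150,970
Administrative surcharge: 30% of €150,970 = €45,291
Total penalty: €150,970 + €45,291 = €196,261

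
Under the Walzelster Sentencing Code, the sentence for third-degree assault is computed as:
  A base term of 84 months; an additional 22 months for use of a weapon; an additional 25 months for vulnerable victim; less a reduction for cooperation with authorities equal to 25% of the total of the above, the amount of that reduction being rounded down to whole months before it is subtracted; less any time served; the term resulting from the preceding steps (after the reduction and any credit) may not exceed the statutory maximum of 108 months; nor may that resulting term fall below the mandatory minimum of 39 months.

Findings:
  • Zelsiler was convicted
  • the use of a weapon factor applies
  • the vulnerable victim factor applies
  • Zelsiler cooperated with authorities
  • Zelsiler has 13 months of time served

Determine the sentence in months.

86 months

Use of a weapon enhancement: +22 months
Vulnerable victim enhancement: +25 months
Adjusted term: 84 months + 22 months + 25 months = 131 months
Cooperation with authorities reduction: 25% of 131 months = 32 months (rounded down)
After reduction: 131 − 32 = 99 months
Less time served: 99 months − 13 months = 86 months
Cap at 108 months: 86 months is within the cap, no reduction.
Minimum 39 months: 86 months meets the minimum, no increase.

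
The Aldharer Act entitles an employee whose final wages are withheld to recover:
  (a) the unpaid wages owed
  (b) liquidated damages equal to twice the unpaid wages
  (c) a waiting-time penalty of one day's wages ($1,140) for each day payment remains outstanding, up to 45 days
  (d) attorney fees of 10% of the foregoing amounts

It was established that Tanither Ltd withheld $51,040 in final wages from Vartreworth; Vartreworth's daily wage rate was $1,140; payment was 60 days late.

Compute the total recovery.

$224,862

Doubled: 2 × $51,040 = $102,080
Penalty days: min(60, 45) = 45
Waiting-time penalty: 45 × $1,140 = $51,300
Subtotal: $51,040 + $102,080 + $51,300 = $204,420
Attorney fees: 10% of $204,420 = $20,442
Total award: $204,420 + $20,442 = $224,862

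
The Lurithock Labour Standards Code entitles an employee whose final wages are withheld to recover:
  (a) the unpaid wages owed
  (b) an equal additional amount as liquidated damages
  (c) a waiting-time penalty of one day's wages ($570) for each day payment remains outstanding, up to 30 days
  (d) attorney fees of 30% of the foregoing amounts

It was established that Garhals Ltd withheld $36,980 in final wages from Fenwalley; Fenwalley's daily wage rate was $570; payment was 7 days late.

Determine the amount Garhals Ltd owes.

Liquidated damages (equal amount): $36,980
Penalty days: min(7, 30) = 7
Waiting-time penalty: 7 × $570 = $3,990
Subtotal: $36,980 + $36,980 + $3,990 = $77,950
Attorney fees: 30% of $77,950 = $23,385
Total award: $77,950 + $23,385 = $101,335

$101,335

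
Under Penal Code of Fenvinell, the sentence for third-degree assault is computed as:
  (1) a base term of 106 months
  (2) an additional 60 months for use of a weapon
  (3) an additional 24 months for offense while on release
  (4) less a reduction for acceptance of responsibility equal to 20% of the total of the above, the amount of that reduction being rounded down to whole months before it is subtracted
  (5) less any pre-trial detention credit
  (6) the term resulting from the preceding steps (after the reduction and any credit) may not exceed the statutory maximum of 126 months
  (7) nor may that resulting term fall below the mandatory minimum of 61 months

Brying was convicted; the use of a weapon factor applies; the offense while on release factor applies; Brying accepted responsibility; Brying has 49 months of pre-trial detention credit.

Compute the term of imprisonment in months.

Use of a weapon enhancement: +60 months
Offense while on release enhancement: +24 months
Adjusted term: 106 months + 60 months + 24 months = 190 months
Acceptance of responsibility reduction: 20% of 190 months = 38 months (rounded down)
After reduction: 190 − 38 = 152 months
Less pre-trial detention credit: 152 months − 49 months = 103 months
Cap at 126 months: 103 months is within the cap, no reduction.
Minimum 61 months: 103 months meets the minimum, no increase.

103 months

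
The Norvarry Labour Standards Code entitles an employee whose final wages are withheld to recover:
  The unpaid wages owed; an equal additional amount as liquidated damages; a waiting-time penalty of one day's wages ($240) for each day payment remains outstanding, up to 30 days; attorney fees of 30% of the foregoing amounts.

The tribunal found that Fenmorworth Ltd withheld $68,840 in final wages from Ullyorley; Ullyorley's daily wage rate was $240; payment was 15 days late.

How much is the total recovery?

Liquidated damages (equal amount): $68,840
Penalty days: min(15, 30) = 15
Waiting-time penalty: 15 × $240 = $3,600
Subtotal: $68,840 + $68,840 + $3,600 = $141,280
Attorney fees: 30% of $141,280 = $42,384
Total award: $141,280 + $42,384 = $183,664

$183,664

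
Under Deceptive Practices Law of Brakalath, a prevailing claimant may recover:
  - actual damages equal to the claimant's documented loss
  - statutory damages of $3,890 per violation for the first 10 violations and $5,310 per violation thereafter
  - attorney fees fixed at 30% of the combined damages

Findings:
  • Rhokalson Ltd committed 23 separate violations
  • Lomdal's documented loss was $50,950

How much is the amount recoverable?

Total recovery: $206,544

First 10 violations: 10 × $3,890 = $38,900
Remaining violations: (23 − 10) × $5,310 = $69,030
Statutory damages: $38,900 + $69,030 = $107,930
Combined damages: $50,950 + $107,930 = $158,880
Attorney fees: 30% of $158,880 = $47,664
Total recovery: $158,880 + $47,664 = $206,544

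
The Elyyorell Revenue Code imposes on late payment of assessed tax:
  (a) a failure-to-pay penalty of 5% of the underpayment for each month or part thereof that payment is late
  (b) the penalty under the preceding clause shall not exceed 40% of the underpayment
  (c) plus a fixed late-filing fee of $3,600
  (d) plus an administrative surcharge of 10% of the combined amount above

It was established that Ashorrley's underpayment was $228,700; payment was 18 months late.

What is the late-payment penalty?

Accrued rate: 5% × 18 = 90%, capped at 40% → 40%
Failure-to-pay penalty: 40% of $228,700 = $91,480
Penalty before surcharge: $91,480 + $3,600 = $95,080
Administrative surcharge: 10% of $95,080 = $9,508
Total penalty: $95,080 + $9,508 = $104,588

$104,588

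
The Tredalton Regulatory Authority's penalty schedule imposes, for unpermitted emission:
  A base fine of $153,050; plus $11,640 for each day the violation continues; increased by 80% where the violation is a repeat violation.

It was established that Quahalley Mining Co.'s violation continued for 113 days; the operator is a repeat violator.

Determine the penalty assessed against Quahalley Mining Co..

Per-day component: 113 × $11,640 = $1,315,320
Base plus per-day: $153,050 + $1,315,320 = $1,468,370
Enhancement: 80% of $1,468,370 = $1,174,696
Enhanced fine: $1,468,370 + $1,174,696 = $2,643,066

$2,643,066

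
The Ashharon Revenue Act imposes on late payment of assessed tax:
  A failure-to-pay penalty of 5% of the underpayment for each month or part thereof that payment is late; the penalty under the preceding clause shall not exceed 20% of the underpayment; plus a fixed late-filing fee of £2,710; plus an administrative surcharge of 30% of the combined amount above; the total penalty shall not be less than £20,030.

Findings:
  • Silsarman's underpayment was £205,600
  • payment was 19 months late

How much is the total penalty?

Penalty: £56,979

Accrued rate: 5% × 19 = 95%, capped at 20% → 20%
Failure-to-pay penalty: 20% of £205,600 = £41,120
Penalty before surcharge: £41,120 + £2,710 = £43,830
Administrative surcharge: 30% of £43,830 = £13,149
Total penalty: £43,830 + £13,149 = £56,979
Minimum £20,030: £56,979 meets the minimum, no increase.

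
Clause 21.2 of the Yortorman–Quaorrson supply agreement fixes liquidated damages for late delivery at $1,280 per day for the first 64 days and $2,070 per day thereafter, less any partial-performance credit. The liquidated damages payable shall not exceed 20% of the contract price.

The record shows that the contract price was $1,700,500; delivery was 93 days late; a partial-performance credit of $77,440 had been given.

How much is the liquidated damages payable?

$64,510

First 64 days: 64 × $1,280 = $81,920
Remaining days: (93 − 64) × $2,070 = $60,030
Accrued per-day damages: $81,920 + $60,030 = $141,950
Less partial-performance credit: $141,950 − $77,440 = $64,510
Cap: 20% of $1,700,500 = $340,100
Cap at $340,100: $64,510 is within the cap, no reduction.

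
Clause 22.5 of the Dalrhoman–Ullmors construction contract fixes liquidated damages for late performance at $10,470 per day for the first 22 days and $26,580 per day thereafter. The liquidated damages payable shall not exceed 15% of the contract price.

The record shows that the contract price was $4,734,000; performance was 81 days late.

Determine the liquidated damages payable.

First 22 days: 22 × $10,470 = $230,340
Remaining days: (81 − 22) × $26,580 = $1,568,220
Accrued per-day damages: $230,340 + $1,568,220 = $1,798,560
Cap: 15% of $4,734,000 = $710,100
Cap at $710,100: $1,798,560 exceeds the cap → $710,100

$710,100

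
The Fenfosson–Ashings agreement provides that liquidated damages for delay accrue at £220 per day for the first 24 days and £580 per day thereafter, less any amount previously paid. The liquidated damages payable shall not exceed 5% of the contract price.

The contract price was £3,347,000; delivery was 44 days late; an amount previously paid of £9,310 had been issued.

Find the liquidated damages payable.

First 24 days: 24 × £220 = £5,280
Remaining days: (44 − 24) × £580 = £11,600
Accrued per-day damages: £5,280 + £11,600 = £16,880
Less amount previously paid: £16,880 − £9,310 = £7,570
Cap: 5% of £3,347,000 = £167,350
Cap at £167,350: £7,570 is within the cap, no reduction.

£7,570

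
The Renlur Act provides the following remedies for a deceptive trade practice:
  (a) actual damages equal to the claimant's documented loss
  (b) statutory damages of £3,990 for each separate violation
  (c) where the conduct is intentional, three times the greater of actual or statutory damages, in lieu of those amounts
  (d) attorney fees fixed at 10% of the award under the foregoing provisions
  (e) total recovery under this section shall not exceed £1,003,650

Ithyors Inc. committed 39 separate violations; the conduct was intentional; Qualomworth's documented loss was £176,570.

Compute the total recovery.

£582,681

Statutory damages: 39 × £3,990 = £155,610
Greater of actual damages (£176,570) or statutory damages (£155,610): £176,570
Trebled: 3 × £176,570 = £529,710
Attorney fees: 10% of £529,710 = £52,971
Total before cap: £529,710 + £52,971 = £582,681
Cap at £1,003,650: £582,681 is within the cap, no reduction.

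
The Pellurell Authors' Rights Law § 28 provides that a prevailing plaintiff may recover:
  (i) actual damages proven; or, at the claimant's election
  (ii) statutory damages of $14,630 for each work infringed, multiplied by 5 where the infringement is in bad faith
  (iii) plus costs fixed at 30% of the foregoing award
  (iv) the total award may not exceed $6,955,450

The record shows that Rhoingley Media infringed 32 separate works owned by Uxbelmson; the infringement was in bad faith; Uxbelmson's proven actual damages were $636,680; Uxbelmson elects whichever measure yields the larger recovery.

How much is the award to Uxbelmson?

Statutory damages: 32 × $14,630 = $468,160
Multiplied by 5: 5 × $468,160 = $2,340,800
Greater of actual damages ($636,680) or enhanced statutory damages ($2,340,800): $2,340,800
Costs: 30% of $2,340,800 = $702,240
Award plus costs: $2,340,800 + $702,240 = $3,043,040
Cap at $6,955,450: $3,043,040 is within the cap, no reduction.

$3,043,040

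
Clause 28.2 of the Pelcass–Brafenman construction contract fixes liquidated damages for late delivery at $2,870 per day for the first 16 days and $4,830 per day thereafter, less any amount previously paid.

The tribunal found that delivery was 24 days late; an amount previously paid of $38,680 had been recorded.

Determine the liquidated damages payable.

First 16 days: 16 × $2,870 = $45,920
Remaining days: (24 − 16) × $4,830 = $38,640
Accrued per-day damages: $45,920 + $38,640 = $84,560
Less amount previously paid: $84,560 − $38,680 = $45,880

$45,880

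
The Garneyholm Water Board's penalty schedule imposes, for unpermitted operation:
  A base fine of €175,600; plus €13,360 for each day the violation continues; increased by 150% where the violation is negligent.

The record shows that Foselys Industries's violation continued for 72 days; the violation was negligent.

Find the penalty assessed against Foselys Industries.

€2,843,800

Per-day component: 72 × €13,360 = €961,920
Base plus per-day: €175,600 + €961,920 = €1,137,520
Enhancement: 150% of €1,137,520 = €1,706,280
Enhanced fine: €1,137,520 + €1,706,280 = €2,843,800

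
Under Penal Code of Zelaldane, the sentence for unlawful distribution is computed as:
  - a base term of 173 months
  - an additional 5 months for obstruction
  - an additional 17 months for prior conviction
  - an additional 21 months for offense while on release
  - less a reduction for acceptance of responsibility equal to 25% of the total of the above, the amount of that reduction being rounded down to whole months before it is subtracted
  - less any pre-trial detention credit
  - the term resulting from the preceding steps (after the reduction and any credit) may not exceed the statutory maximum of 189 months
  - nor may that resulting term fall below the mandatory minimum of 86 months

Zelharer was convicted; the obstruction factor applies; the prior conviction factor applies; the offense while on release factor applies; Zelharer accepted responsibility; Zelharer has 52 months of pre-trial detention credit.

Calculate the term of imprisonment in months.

Obstruction enhancement: +5 months
Prior conviction enhancement: +17 months
Offense while on release enhancement: +21 months
Adjusted term: 173 months + 5 months + 17 months + 21 months = 216 months
Acceptance of responsibility reduction: 25% of 216 months = 54 months (rounded down)
After reduction: 216 − 54 = 162 months
Less pre-trial detention credit: 162 months − 52 months = 110 months
Cap at 189 months: 110 months is within the cap, no reduction.
Minimum 86 months: 110 months meets the minimum, no increase.

110 months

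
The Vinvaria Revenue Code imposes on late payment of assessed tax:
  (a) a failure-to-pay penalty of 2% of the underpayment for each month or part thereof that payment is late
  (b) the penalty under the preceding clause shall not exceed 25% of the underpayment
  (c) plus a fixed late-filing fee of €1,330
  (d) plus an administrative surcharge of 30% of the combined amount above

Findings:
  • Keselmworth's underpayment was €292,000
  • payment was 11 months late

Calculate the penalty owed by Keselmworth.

€85,241

Accrued rate: 2% × 11 = 22%, capped at 25% → 22%
Failure-to-pay penalty: 22% of €292,000 = €64,240
Penalty before surcharge: €64,240 + €1,330 = €65,570
Administrative surcharge: 30% of €65,570 = €19,671
Total penalty: €65,570 + €19,671 = €85,241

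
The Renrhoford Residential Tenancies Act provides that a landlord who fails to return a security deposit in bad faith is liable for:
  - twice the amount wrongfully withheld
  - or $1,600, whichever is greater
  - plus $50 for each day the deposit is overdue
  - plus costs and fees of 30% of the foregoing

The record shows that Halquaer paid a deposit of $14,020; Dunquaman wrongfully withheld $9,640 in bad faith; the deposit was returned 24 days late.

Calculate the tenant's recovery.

Doubled: 2 × $9,640 = $19,280
Minimum $1,600: $19,280 meets the minimum, no increase.
Late-return penalty: 24 × $50 = $1,200
Damages plus late penalty: $19,280 + $1,200 = $20,480
Costs and fees: 30% of $20,480 = $6,144
Total recovery: $20,480 + $6,144 = $26,624

$26,624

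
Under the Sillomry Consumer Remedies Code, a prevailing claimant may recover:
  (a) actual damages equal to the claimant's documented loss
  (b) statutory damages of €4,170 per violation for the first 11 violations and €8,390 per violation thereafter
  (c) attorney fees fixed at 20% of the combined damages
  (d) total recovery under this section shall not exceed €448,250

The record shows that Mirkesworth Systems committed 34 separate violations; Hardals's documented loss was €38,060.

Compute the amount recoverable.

€332,280

First 11 violations: 11 × €4,170 = €45,870
Remaining violations: (34 − 11) × €8,390 = €192,970
Statutory damages: €45,870 + €192,970 = €238,840
Combined damages: €38,060 + €238,840 = €276,900
Attorney fees: 20% of €276,900 = €55,380
Total before cap: €276,900 + €55,380 = €332,280
Cap at €448,250: €332,280 is within the cap, no reduction.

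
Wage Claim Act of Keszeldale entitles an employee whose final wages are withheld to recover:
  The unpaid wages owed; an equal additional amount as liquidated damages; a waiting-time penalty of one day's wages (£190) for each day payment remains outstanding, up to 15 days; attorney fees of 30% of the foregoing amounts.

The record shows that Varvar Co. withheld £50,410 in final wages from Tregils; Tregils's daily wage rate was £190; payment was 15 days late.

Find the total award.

Total award: £134,771

Liquidated damages (equal amount): £50,410
Penalty days: min(15, 15) = 15
Waiting-time penalty: 15 × £190 = £2,850
Subtotal: £50,410 + £50,410 + £2,850 = £103,670
Attorney fees: 30% of £103,670 = £31,101
Total award: £103,670 + £31,101 = £134,771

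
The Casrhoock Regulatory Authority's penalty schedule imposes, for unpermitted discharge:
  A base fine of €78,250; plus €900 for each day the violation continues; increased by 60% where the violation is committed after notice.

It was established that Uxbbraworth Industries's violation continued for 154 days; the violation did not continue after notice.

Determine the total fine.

Per-day component: 154 × €900 = €138,600
Base plus per-day: €78,250 + €138,600 = €216,850
The violation did not continue after notice: no 60% increase.

Civil penalty: €216,850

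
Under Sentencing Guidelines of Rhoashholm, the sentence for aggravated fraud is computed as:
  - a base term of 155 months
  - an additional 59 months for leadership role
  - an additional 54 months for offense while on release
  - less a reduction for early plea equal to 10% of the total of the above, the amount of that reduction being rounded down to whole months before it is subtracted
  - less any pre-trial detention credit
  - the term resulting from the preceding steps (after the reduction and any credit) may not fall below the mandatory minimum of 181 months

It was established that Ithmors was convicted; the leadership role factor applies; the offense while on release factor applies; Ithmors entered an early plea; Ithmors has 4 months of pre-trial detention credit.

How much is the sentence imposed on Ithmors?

238 months

Leadership role enhancement: +59 months
Offense while on release enhancement: +54 months
Adjusted term: 155 months + 59 months + 54 months = 268 months
Early plea reduction: 10% of 268 months = 26 months (rounded down)
After reduction: 268 − 26 = 242 months
Less pre-trial detention credit: 242 months − 4 months = 238 months
Minimum 181 months: 238 months meets the minimum, no increase.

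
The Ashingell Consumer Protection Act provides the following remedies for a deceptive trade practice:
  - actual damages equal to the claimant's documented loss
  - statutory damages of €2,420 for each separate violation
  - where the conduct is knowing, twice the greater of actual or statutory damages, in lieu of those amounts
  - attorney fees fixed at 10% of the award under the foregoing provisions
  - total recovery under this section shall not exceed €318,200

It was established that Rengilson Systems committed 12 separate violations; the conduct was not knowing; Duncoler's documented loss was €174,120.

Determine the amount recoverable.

€223,476

Statutory damages: 12 × €2,420 = €29,040
Conduct not knowing: the in-lieu enhancement does not apply.
Actual plus statutory damages: €174,120 + €29,040 = €203,160
Attorney fees: 10% of €203,160 = €20,316
Total before cap: €203,160 + €20,316 = €223,476
Cap at €318,200: €223,476 is within the cap, no reduction.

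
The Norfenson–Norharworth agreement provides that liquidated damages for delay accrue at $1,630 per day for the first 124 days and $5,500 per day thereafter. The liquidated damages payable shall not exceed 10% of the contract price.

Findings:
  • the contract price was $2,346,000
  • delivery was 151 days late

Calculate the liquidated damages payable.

First 124 days: 124 × $1,630 = $202,120
Remaining days: (151 − 124) × $5,500 = $148,500
Accrued per-day damages: $202,120 + $148,500 = $350,620
Cap: 10% of $2,346,000 = $234,600
Cap at $234,600: $350,620 exceeds the cap → $234,600

$234,600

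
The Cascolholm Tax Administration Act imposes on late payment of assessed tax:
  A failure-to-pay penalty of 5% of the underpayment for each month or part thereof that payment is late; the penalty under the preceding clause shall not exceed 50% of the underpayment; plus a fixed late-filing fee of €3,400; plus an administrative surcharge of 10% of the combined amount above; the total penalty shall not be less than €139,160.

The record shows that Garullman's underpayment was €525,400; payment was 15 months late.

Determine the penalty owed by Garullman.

Accrued rate: 5% × 15 = 75%, capped at 50% → 50%
Failure-to-pay penalty: 50% of €525,400 = €262,700
Penalty before surcharge: €262,700 + €3,400 = €266,100
Administrative surcharge: 10% of €266,100 = €26,610
Total penalty: €266,100 + €26,610 = €292,710
Minimum €139,160: €292,710 meets the minimum, no increase.

€292,710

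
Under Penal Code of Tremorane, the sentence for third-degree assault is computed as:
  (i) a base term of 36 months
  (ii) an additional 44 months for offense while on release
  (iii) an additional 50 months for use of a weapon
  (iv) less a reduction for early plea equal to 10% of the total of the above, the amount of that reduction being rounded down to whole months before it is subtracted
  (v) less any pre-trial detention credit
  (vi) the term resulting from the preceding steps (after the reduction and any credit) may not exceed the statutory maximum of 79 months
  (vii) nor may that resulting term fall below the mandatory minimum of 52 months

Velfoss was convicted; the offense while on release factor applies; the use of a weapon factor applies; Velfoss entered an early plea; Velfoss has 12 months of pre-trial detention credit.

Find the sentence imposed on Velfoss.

Offense while on release enhancement: +44 months
Use of a weapon enhancement: +50 months
Adjusted term: 36 months + 44 months + 50 months = 130 months
Early plea reduction: 10% of 130 months = 13 months (rounded down)
After reduction: 130 − 13 = 117 months
Less pre-trial detention credit: 117 months − 12 months = 105 months
Cap at 79 months: 105 months exceeds the cap → 79 months
Minimum 52 months: 79 months meets the minimum, no increase.

79 months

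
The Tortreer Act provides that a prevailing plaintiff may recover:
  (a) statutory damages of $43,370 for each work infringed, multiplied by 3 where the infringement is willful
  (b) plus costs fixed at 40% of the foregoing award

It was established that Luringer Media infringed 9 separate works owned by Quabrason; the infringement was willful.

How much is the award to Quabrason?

$1,639,386

Statutory damages: 9 × $43,370 = $390,330
Trebled: 3 × $390,330 = $1,170,990
Costs: 40% of $1,170,990 = $468,396
Award plus costs: $1,170,990 + $468,396 = $1,639,386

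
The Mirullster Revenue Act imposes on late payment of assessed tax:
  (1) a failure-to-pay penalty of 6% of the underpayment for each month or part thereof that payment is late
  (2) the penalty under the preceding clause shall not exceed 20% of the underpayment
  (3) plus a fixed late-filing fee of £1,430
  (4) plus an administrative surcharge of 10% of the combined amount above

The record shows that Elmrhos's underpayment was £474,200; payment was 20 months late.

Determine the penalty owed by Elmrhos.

Accrued rate: 6% × 20 = 120%, capped at 20% → 20%
Failure-to-pay penalty: 20% of £474,200 = £94,840
Penalty before surcharge: £94,840 + £1,430 = £96,270
Administrative surcharge: 10% of £96,270 = £9,627
Total penalty: £96,270 + £9,627 = £105,897

£105,897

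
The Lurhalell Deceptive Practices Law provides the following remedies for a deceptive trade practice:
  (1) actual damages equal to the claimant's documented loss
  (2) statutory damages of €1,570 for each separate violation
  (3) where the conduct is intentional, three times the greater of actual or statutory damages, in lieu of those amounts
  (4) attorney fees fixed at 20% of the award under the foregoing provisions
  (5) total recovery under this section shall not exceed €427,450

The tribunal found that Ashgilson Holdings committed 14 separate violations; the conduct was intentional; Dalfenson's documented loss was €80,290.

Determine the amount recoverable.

Statutory damages: 14 × €1,570 = €21,980
Greater of actual damages (€80,290) or statutory damages (€21,980): €80,290
Trebled: 3 × €80,290 = €240,870
Attorney fees: 20% of €240,870 = €48,174
Total before cap: €240,870 + €48,174 = €289,044
Cap at €427,450: €289,044 is within the cap, no reduction.

€289,044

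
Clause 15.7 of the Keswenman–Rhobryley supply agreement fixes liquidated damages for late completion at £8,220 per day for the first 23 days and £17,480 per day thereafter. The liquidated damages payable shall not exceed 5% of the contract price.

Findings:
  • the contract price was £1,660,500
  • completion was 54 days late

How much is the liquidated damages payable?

£83,025

First 23 days: 23 × £8,220 = £189,060
Remaining days: (54 − 23) × £17,480 = £541,880
Accrued per-day damages: £189,060 + £541,880 = £730,940
Cap: 5% of £1,660,500 = £83,025
Cap at £83,025: £730,940 exceeds the cap → £83,025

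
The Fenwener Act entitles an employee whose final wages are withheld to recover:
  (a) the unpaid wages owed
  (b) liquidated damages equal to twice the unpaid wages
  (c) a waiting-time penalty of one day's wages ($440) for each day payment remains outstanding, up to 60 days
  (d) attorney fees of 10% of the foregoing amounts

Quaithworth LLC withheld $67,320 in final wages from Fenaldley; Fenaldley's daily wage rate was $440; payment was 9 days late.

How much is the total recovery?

$226,512

Doubled: 2 × $67,320 = $134,640
Penalty days: min(9, 60) = 9
Waiting-time penalty: 9 × $440 = $3,960
Subtotal: $67,320 + $134,640 + $3,960 = $205,920
Attorney fees: 10% of $205,920 = $20,592
Total award: $205,920 + $20,592 = $226,512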